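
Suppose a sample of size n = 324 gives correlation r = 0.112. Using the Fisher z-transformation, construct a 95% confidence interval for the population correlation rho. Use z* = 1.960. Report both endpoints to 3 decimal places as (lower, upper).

(0.003, 0.218)

z_r = atanh(0.112) = 0.112472;  SE = 1/√(n−3) = 1/√321 = 0.055815
z-limits: 0.112472 ± 1.960·0.055815 = 0.112472 ± 0.109397 = [0.003075, 0.221869]
ρ-limits: (tanh 0.003075, tanh 0.221869) = (0.003, 0.218)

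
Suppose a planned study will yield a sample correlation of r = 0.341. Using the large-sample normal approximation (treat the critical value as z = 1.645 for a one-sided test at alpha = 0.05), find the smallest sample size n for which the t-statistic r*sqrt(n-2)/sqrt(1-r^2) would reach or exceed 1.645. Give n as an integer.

23

r√(n−2)/√(1−r²) ≥ 1.645  ⇔  n−2 ≥ (1.645)²·(1−r²)/r²
(1−r²)/r² = (1−0.116281)/0.116281 = 7.5999
n ≥ 2 + 2.706025·7.5999 = 2 + 20.5655 = 22.5655
⌈22.5655⌉ = 23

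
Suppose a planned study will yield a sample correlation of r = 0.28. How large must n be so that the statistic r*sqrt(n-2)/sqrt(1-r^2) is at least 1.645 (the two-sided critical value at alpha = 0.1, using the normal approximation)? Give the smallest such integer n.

34

r√(n−2)/√(1−r²) ≥ 1.645  ⇔  n−2 ≥ (1.645)²·(1−r²)/r²
(1−r²)/r² = (1−0.0784)/0.0784 = 11.7551
n ≥ 2 + 2.706025·11.7551 = 2 + 31.8096 = 33.8096
⌈33.8096⌉ = 34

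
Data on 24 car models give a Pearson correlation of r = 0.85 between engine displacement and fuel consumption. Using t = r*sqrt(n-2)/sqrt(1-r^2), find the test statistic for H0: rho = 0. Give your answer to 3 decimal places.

t = r·√(n−2) / √(1−r²) with r = 0.85, n = 24
  = 0.85·√22 / √(1 − 0.7225)
  = 0.85·4.690416 / 0.526783
  = 3.986854 / 0.526783 = 7.568

7.568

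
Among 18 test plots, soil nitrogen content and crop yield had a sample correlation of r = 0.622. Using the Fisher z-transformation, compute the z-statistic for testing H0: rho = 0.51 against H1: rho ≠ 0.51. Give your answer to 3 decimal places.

0.641

z_r = atanh(0.622) = 0.728261,  z_0 = atanh(0.51) = 0.562730
SE = 1/√(n−3) = 1/√15 = 0.258199
z = (z_r − z_0)/SE = (0.728261 − 0.562730) / 0.258199 = 0.165531 / 0.258199 = 0.641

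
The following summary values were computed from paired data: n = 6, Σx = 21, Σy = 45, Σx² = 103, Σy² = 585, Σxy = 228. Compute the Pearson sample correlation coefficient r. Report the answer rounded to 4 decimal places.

Numerator: nΣxy − (Σx)(Σy) = 6·228 − (21)(45) = 423
Denominator: √[(nΣx²−(Σx)²)(nΣy²−(Σy)²)]
  nΣx²−(Σx)² = 6·103 − 441 = 177;  nΣy²−(Σy)² = 6·585 − 2025 = 1485
  √(177·1485) = √262845 = 512.6841
r = 423 / 512.6841 = 0.8251

0.8251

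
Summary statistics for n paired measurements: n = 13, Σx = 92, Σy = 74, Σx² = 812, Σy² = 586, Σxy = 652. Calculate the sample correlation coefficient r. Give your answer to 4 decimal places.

0.7880

S_xy = nΣxy − ΣxΣy = 13·652 − 92·74 = 8476 − 6808 = 1668
S_xx = nΣx² − (Σx)² = 13·812 − 92² = 10556 − 8464 = 2092
S_yy = nΣy² − (Σy)² = 13·586 − 74² = 7618 − 5476 = 2142
r = S_xy / √(S_xx·S_yy) = 1668 / √(2092·2142) = 1668 / √4481064 = 1668 / 2116.8524 = 0.7880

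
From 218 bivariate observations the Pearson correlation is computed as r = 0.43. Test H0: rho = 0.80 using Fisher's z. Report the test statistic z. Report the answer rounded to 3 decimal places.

Fisher z: atanh(0.43) = 0.459897, atanh(0.80) = 1.098612
z = (z_r − z_0)·√(n−3) = (0.459897 − 1.098612)·√215 = -0.638715 · 14.662878 = -9.365

-9.365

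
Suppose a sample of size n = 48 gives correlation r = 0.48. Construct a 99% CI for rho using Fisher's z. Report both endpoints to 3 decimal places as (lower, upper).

(0.138, 0.720)

z_r = atanh(0.48) = 0.522984;  SE = 1/√(n−3) = 1/√45 = 0.149071
z-limits: 0.522984 ± 2.576·0.149071 = 0.522984 ± 0.384007 = [0.138977, 0.906991]
ρ-limits: (tanh 0.138977, tanh 0.906991) = (0.138, 0.720)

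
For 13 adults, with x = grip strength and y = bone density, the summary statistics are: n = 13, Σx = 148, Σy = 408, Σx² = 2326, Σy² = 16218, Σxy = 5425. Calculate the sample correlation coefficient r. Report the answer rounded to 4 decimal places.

Numerator: nΣxy − (Σx)(Σy) = 13·5425 − (148)(408) = 10141
Denominator: √[(nΣx²−(Σx)²)(nΣy²−(Σy)²)]
  nΣx²−(Σx)² = 13·2326 − 21904 = 8334;  nΣy²−(Σy)² = 13·16218 − 166464 = 44370
  √(8334·44370) = √369779580 = 19229.6537
r = 10141 / 19229.6537 = 0.5274

0.5274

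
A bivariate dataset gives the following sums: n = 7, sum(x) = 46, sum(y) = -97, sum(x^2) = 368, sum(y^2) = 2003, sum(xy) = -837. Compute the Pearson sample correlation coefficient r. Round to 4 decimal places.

S_xy = nΣxy − ΣxΣy = 7·(-837) − 46·(-97) = -5859 − (-4462) = -1397
S_xx = nΣx² − (Σx)² = 7·368 − 46² = 2576 − 2116 = 460
S_yy = nΣy² − (Σy)² = 7·2003 − (-97)² = 14021 − 9409 = 4612
r = S_xy / √(S_xx·S_yy) = -1397 / √(460·4612) = -1397 / √2121520 = -1397 / 1456.5439 = -0.9591

-0.9591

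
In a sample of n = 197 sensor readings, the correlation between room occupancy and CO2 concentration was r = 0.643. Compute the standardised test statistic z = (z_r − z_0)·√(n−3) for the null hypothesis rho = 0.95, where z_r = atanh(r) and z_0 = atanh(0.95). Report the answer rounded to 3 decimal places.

-14.883

Fisher z: atanh(0.643) = 0.763272, atanh(0.95) = 1.831781
z = (z_r − z_0)·√(n−3) = (0.763272 − 1.831781)·√194 = -1.068509 · 13.928388 = -14.883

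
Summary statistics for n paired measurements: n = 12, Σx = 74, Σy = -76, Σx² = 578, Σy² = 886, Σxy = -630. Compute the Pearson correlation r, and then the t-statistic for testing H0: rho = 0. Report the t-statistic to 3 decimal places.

Numerator: nΣxy − (Σx)(Σy) = 12·(-630) − (74)(-76) = -1936
Denominator: √[(nΣx²−(Σx)²)(nΣy²−(Σy)²)]
  nΣx²−(Σx)² = 12·578 − 5476 = 1460;  nΣy²−(Σy)² = 12·886 − 5776 = 4856
  √(1460·4856) = √7089760 = 2662.6603
r = -1936 / 2662.6603 = -0.7271
t = r·√(n−2)/√(1−r²) = -0.7271·√10 / √(1−0.528674) = -2.299292 / 0.686532 = -3.349

-3.349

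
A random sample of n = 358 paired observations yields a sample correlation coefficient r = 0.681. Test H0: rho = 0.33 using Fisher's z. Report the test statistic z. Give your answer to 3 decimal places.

Fisher z: atanh(0.681) = 0.830977, atanh(0.33) = 0.342828
z = (z_r − z_0)·√(n−3) = (0.830977 − 0.342828)·√355 = 0.488149 · 18.841444 = 9.197

9.197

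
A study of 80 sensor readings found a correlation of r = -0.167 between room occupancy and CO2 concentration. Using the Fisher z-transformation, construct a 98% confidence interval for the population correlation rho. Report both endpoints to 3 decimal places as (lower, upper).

z_r = atanh(-0.167) = -0.168579;  SE = 1/√(n−3) = 1/√77 = 0.113961
z-limits: -0.168579 ± 2.326·0.113961 = -0.168579 ± 0.265073 = [-0.433652, 0.096494]
ρ-limits: (tanh -0.433652, tanh 0.096494) = (-0.408, 0.096)

(-0.408, 0.096)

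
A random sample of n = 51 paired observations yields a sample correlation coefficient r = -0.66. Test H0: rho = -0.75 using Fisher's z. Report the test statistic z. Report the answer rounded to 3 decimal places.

z_r = atanh(-0.66) = -0.792814,  z_0 = atanh(-0.75) = -0.972955
SE = 1/√(n−3) = 1/√48 = 0.144338
z = (z_r − z_0)/SE = (-0.792814 − (-0.972955)) / 0.144338 = 0.180141 / 0.144338 = 1.248

1.248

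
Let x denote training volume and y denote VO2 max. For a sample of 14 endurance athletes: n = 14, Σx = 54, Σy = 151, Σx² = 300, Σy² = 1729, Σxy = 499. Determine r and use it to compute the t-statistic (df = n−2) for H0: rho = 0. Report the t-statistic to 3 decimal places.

-6.101

S_xy = nΣxy − ΣxΣy = 14·499 − 54·151 = 6986 − 8154 = -1168
S_xx = nΣx² − (Σx)² = 14·300 − 54² = 4200 − 2916 = 1284
S_yy = nΣy² − (Σy)² = 14·1729 − 151² = 24206 − 22801 = 1405
r = S_xy / √(S_xx·S_yy) = -1168 / √(1284·1405) = -1168 / √1804020 = -1168 / 1343.1381 = -0.8696
t = r·√(n−2)/√(1−r²) = -0.8696·√12 / √(1−0.756204) = -3.012383 / 0.493757 = -6.101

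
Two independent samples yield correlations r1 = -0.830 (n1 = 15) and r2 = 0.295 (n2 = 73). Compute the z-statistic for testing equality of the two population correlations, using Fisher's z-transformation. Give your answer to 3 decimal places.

-4.776

Fisher z-transforms: z1 = atanh(-0.830) = -1.188136, z2 = atanh(0.295) = 0.304034; difference d = -1.492170
Var(d) = 1/12 + 1/70 = 0.0833333 + 0.0142857 = 0.0976190
z = d/√Var(d) = -1.492170 / √0.0976190 = -1.492170 / 0.312440 = -4.776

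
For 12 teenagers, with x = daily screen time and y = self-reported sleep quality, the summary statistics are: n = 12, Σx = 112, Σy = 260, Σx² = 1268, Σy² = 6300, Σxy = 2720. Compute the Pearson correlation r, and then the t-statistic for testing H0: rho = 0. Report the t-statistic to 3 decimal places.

S_xy = nΣxy − ΣxΣy = 12·2720 − 112·260 = 32640 − 29120 = 3520
S_xx = nΣx² − (Σx)² = 12·1268 − 112² = 15216 − 12544 = 2672
S_yy = nΣy² − (Σy)² = 12·6300 − 260² = 75600 − 67600 = 8000
r = S_xy / √(S_xx·S_yy) = 3520 / √(2672·8000) = 3520 / √21376000 = 3520 / 4623.4186 = 0.7613
t = r·√(n−2)/√(1−r²) = 0.7613·√10 / √(1−0.579578) = 2.407442 / 0.648400 = 3.713

3.713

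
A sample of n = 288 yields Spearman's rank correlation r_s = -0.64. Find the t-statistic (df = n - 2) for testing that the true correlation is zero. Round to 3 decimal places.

-14.086

1 − r_s² = 1 − 0.4096 = 0.5904;  √(1−r_s²) = 0.768375
√(n−2) = √286 = 16.911535
t = r_s·√(n−2)/√(1−r_s²) = -0.64 · 16.911535 / 0.768375 = -14.086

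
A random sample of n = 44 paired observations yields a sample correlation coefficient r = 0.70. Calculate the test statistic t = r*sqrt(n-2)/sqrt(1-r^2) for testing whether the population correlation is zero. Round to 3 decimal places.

6.352

t = r·√(n−2) / √(1−r²) with r = 0.70, n = 44
  = 0.70·√42 / √(1 − 0.4900)
  = 0.70·6.480741 / 0.714143
  = 4.536519 / 0.714143 = 6.352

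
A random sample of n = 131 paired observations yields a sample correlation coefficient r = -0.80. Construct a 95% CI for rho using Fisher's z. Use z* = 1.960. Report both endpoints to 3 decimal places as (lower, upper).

Fisher z: z_r = atanh(r) = ½·ln((1+(-0.80))/(1−(-0.80))) = -1.098612
SE(z) = 1/√(n−3) = 1/√128 = 0.088388
95% ⇒ z* = 1.960; margin = 1.960·0.088388 = 0.173240
CI on z-scale: (-1.271852, -0.925372)
Back-transform: tanh(-1.271852) = -0.854299, tanh(-0.925372) = -0.728429

(-0.854, -0.728)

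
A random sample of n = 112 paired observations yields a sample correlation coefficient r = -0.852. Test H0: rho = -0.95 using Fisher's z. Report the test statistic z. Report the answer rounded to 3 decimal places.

Fisher z: atanh(-0.852) = -1.263405, atanh(-0.95) = -1.831781
z = (z_r − z_0)·√(n−3) = (-1.263405 − (-1.831781))·√109 = 0.568376 · 10.440307 = 5.934

5.934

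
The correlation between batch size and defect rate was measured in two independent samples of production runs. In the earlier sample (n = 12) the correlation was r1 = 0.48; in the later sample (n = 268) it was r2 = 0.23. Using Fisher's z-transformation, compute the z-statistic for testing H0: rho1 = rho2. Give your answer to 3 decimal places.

z1 = atanh(0.48) = 0.522984,  z2 = atanh(0.23) = 0.234189
SE = √(1/(n1−3) + 1/(n2−3)) = √(1/9 + 1/265) = √(0.1111111 + 0.0037736) = √0.1148847 = 0.338946
z = (z1 − z2)/SE = (0.522984 − 0.234189) / 0.338946 = 0.288795 / 0.338946 = 0.852

0.852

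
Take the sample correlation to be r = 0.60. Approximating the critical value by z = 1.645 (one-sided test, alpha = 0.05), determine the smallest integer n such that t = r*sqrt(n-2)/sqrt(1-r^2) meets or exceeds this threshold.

7

r√(n−2)/√(1−r²) ≥ 1.645  ⇔  n−2 ≥ (1.645)²·(1−r²)/r²
(1−r²)/r² = (1−0.3600)/0.3600 = 1.7778
n ≥ 2 + 2.706025·1.7778 = 2 + 4.8108 = 6.8108
⌈6.8108⌉ = 7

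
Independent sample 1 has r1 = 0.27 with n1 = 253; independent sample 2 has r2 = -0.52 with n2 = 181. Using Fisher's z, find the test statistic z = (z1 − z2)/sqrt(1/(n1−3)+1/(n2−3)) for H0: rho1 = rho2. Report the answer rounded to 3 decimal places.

8.700

Fisher z-transforms: z1 = atanh(0.27) = 0.276864, z2 = atanh(-0.52) = -0.576340; difference d = 0.853204
Var(d) = 1/250 + 1/178 = 0.0040000 + 0.0056180 = 0.0096180
z = d/√Var(d) = 0.853204 / √0.0096180 = 0.853204 / 0.098071 = 8.700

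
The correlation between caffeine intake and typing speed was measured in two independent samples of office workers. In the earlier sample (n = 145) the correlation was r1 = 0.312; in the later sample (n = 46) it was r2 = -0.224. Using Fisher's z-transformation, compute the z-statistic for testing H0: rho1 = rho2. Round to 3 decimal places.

3.163

z1 = atanh(0.312) = 0.322760,  z2 = atanh(-0.224) = -0.227863
SE = √(1/(n1−3) + 1/(n2−3)) = √(1/142 + 1/43) = √(0.0070423 + 0.0232558) = √0.0302981 = 0.174063
z = (z1 − z2)/SE = (0.322760 − (-0.227863)) / 0.174063 = 0.550623 / 0.174063 = 3.163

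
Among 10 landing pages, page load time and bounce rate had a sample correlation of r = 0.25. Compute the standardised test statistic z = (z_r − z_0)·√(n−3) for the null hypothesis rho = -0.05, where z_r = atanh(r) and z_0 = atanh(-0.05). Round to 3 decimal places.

z_r = atanh(0.25) = 0.255413,  z_0 = atanh(-0.05) = -0.050042
SE = 1/√(n−3) = 1/√7 = 0.377964
z = (z_r − z_0)/SE = (0.255413 − (-0.050042)) / 0.377964 = 0.305455 / 0.377964 = 0.808

0.808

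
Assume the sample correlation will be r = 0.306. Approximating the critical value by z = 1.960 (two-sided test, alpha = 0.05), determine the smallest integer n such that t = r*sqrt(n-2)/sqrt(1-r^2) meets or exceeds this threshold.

40

r√(n−2)/√(1−r²) ≥ 1.960  ⇔  n−2 ≥ (1.960)²·(1−r²)/r²
(1−r²)/r² = (1−0.093636)/0.093636 = 9.6797
n ≥ 2 + 3.8416·9.6797 = 2 + 37.1855 = 39.1855
⌈39.1855⌉ = 40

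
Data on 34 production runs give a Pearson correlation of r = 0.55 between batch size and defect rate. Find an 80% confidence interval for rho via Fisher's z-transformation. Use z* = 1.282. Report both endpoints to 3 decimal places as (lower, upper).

Fisher z: z_r = atanh(r) = ½·ln((1+0.55)/(1−0.55)) = 0.618381
SE(z) = 1/√(n−3) = 1/√31 = 0.179605
80% ⇒ z* = 1.282; margin = 1.282·0.179605 = 0.230254
CI on z-scale: (0.388127, 0.848635)
Back-transform: tanh(0.388127) = 0.369744, tanh(0.848635) = 0.690356

(0.370, 0.690)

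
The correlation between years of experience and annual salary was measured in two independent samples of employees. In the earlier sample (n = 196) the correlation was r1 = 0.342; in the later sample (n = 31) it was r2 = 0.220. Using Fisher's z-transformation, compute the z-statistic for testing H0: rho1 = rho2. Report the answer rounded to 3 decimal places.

0.656

Fisher z-transforms: z1 = atanh(0.342) = 0.356356, z2 = atanh(0.220) = 0.223656; difference d = 0.132700
Var(d) = 1/193 + 1/28 = 0.0051813 + 0.0357143 = 0.0408956
z = d/√Var(d) = 0.132700 / √0.0408956 = 0.132700 / 0.202227 = 0.656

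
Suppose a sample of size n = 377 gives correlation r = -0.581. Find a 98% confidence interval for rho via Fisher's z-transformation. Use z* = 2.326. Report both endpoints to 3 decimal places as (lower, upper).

Fisher z: z_r = atanh(r) = ½·ln((1+(-0.581))/(1−(-0.581))) = -0.663971
SE(z) = 1/√(n−3) = 1/√374 = 0.051709
98% ⇒ z* = 2.326; margin = 2.326·0.051709 = 0.120275
CI on z-scale: (-0.784246, -0.543696)
Back-transform: tanh(-0.784246) = -0.655137, tanh(-0.543696) = -0.495781

(-0.655, -0.496)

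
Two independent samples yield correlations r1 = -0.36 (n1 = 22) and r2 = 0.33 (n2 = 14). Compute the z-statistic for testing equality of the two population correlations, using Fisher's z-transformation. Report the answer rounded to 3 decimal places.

-1.900

Fisher z-transforms: z1 = atanh(-0.36) = -0.376886, z2 = atanh(0.33) = 0.342828; difference d = -0.719714
Var(d) = 1/19 + 1/11 = 0.0526316 + 0.0909091 = 0.1435407
z = d/√Var(d) = -0.719714 / √0.1435407 = -0.719714 / 0.378868 = -1.900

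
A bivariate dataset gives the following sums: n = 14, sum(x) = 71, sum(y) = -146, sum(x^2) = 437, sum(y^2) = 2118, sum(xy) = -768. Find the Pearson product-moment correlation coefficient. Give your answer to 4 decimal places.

S_xy = nΣxy − ΣxΣy = 14·(-768) − 71·(-146) = -10752 − (-10366) = -386
S_xx = nΣx² − (Σx)² = 14·437 − 71² = 6118 − 5041 = 1077
S_yy = nΣy² − (Σy)² = 14·2118 − (-146)² = 29652 − 21316 = 8336
r = S_xy / √(S_xx·S_yy) = -386 / √(1077·8336) = -386 / √8977872 = -386 / 2996.3097 = -0.1288

-0.1288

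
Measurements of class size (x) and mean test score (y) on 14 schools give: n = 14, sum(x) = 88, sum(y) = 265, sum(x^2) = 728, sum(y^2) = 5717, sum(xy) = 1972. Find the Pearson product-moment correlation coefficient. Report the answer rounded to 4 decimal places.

S_xy = nΣxy − ΣxΣy = 14·1972 − 88·265 = 27608 − 23320 = 4288
S_xx = nΣx² − (Σx)² = 14·728 − 88² = 10192 − 7744 = 2448
S_yy = nΣy² − (Σy)² = 14·5717 − 265² = 80038 − 70225 = 9813
r = S_xy / √(S_xx·S_yy) = 4288 / √(2448·9813) = 4288 / √24022224 = 4288 / 4901.2472 = 0.8749

0.8749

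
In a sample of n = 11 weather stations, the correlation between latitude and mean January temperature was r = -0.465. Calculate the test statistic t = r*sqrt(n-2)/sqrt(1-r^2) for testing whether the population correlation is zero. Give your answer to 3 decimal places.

-1.576

1 − r² = 1 − 0.216225 = 0.783775;  √(1−r²) = 0.885311
√(n−2) = √9 = 3.000000
t = r·√(n−2)/√(1−r²) = -0.465 · 3.000000 / 0.885311 = -1.576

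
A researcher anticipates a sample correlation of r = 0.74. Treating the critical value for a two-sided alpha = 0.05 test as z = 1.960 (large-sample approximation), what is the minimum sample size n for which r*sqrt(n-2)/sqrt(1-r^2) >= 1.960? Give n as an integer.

Need r·√(n−2)/√(1−r²) ≥ 1.960
√(n−2) ≥ 1.960·√(1−0.5476) / 0.74 = 1.960·0.672607 / 0.74 = 1.7815
n−2 ≥ 3.1737  ⇒  n ≥ 5.1737
Smallest integer n = 6

6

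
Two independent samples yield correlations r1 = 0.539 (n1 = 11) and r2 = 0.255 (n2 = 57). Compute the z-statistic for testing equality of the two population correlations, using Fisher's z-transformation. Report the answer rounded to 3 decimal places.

0.903

z1 = atanh(0.539) = 0.602745,  z2 = atanh(0.255) = 0.260753
SE = √(1/(n1−3) + 1/(n2−3)) = √(1/8 + 1/54) = √(0.1250000 + 0.0185185) = √0.1435185 = 0.378838
z = (z1 − z2)/SE = (0.602745 − 0.260753) / 0.378838 = 0.341992 / 0.378838 = 0.903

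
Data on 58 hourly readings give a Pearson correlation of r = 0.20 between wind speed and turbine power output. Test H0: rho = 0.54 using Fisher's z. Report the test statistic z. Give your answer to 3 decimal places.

-2.977

Fisher z: atanh(0.20) = 0.202733, atanh(0.54) = 0.604156
z = (z_r − z_0)·√(n−3) = (0.202733 − 0.604156)·√55 = -0.401423 · 7.416198 = -2.977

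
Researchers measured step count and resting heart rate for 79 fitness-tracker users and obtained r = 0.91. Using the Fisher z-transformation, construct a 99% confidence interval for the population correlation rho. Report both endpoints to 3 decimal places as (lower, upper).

z_r = atanh(0.91) = 1.527524;  SE = 1/√(n−3) = 1/√76 = 0.114708
z-limits: 1.527524 ± 2.576·0.114708 = 1.527524 ± 0.295488 = [1.232036, 1.823012]
ρ-limits: (tanh 1.232036, tanh 1.823012) = (0.843, 0.949)

(0.843, 0.949)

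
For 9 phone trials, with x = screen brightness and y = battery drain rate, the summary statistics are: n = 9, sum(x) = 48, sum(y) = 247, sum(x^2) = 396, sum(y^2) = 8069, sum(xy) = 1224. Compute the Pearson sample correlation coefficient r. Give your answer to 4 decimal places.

-0.2196

Numerator: nΣxy − (Σx)(Σy) = 9·1224 − (48)(247) = -840
Denominator: √[(nΣx²−(Σx)²)(nΣy²−(Σy)²)]
  nΣx²−(Σx)² = 9·396 − 2304 = 1260;  nΣy²−(Σy)² = 9·8069 − 61009 = 11612
  √(1260·11612) = √14631120 = 3825.0647
r = -840 / 3825.0647 = -0.2196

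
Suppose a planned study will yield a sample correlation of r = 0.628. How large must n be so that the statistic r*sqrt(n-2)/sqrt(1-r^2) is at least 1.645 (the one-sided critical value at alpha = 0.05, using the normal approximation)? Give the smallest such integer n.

r√(n−2)/√(1−r²) ≥ 1.645  ⇔  n−2 ≥ (1.645)²·(1−r²)/r²
(1−r²)/r² = (1−0.394384)/0.394384 = 1.5356
n ≥ 2 + 2.706025·1.5356 = 2 + 4.1554 = 6.1554
⌈6.1554⌉ = 7

7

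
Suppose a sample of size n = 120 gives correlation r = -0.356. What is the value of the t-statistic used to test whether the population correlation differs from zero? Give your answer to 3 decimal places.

-4.138

t = r·√(n−2) / √(1−r²) with r = -0.356, n = 120
  = -0.356·√118 / √(1 − 0.126736)
  = -0.356·10.862780 / 0.934486
  = -3.867150 / 0.934486 = -4.138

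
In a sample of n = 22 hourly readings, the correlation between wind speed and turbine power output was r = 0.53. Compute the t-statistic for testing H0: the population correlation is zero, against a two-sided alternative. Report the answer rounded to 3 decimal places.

2.795

1 − r² = 1 − 0.2809 = 0.7191;  √(1−r²) = 0.847998
√(n−2) = √20 = 4.472136
t = r·√(n−2)/√(1−r²) = 0.53 · 4.472136 / 0.847998 = 2.795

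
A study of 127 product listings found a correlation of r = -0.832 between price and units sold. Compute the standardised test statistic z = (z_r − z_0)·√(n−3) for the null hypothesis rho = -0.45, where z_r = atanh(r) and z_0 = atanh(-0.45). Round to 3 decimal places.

z_r = atanh(-0.832) = -1.194600,  z_0 = atanh(-0.45) = -0.484700
SE = 1/√(n−3) = 1/√124 = 0.089803
z = (z_r − z_0)/SE = (-1.194600 − (-0.484700)) / 0.089803 = -0.709900 / 0.089803 = -7.905

-7.905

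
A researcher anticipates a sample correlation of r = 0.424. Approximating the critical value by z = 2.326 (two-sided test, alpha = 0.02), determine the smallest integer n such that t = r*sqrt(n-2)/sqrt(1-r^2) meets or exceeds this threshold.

27

Need r·√(n−2)/√(1−r²) ≥ 2.326
√(n−2) ≥ 2.326·√(1−0.179776) / 0.424 = 2.326·0.905662 / 0.424 = 4.9683
n−2 ≥ 24.6840  ⇒  n ≥ 26.6840
Smallest integer n = 27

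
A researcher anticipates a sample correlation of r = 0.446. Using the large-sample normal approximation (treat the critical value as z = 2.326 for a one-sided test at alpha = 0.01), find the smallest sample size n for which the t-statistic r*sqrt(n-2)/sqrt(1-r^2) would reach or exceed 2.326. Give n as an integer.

24

Need r·√(n−2)/√(1−r²) ≥ 2.326
√(n−2) ≥ 2.326·√(1−0.198916) / 0.446 = 2.326·0.895033 / 0.446 = 4.6678
n−2 ≥ 21.7884  ⇒  n ≥ 23.7884
Smallest integer n = 24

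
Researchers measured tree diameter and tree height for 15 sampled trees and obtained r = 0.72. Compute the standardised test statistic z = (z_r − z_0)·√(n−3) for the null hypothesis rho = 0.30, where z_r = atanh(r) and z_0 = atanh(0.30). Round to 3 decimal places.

2.072

z_r = atanh(0.72) = 0.907645,  z_0 = atanh(0.30) = 0.309520
SE = 1/√(n−3) = 1/√12 = 0.288675
z = (z_r − z_0)/SE = (0.907645 − 0.309520) / 0.288675 = 0.598125 / 0.288675 = 2.072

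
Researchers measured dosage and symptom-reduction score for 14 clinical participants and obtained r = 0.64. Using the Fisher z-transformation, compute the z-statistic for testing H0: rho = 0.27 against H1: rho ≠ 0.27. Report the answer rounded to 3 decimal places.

z_r = atanh(0.64) = 0.758174,  z_0 = atanh(0.27) = 0.276864
SE = 1/√(n−3) = 1/√11 = 0.301511
z = (z_r − z_0)/SE = (0.758174 − 0.276864) / 0.301511 = 0.481310 / 0.301511 = 1.596

1.596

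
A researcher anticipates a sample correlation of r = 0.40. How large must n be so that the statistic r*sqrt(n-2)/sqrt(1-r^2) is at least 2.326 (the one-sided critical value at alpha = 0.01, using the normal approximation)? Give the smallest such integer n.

Need r·√(n−2)/√(1−r²) ≥ 2.326
√(n−2) ≥ 2.326·√(1−0.1600) / 0.40 = 2.326·0.916515 / 0.40 = 5.3295
n−2 ≥ 28.4036  ⇒  n ≥ 30.4036
Smallest integer n = 31

31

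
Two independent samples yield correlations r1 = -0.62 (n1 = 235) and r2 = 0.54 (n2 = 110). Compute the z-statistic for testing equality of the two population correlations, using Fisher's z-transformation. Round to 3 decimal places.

-11.374

Fisher z-transforms: z1 = atanh(-0.62) = -0.725005, z2 = atanh(0.54) = 0.604156; difference d = -1.329161
Var(d) = 1/232 + 1/107 = 0.0043103 + 0.0093458 = 0.0136561
z = d/√Var(d) = -1.329161 / √0.0136561 = -1.329161 / 0.116859 = -11.374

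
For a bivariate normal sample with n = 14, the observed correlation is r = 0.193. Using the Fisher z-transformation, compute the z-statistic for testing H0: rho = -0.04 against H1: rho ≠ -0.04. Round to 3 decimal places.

0.781

Fisher z: atanh(0.193) = 0.195451, atanh(-0.04) = -0.040021
z = (z_r − z_0)·√(n−3) = (0.195451 − (-0.040021))·√11 = 0.235472 · 3.316625 = 0.781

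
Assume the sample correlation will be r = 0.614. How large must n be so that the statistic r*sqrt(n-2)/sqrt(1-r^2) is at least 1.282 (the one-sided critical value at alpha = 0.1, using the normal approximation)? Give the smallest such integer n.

Need r·√(n−2)/√(1−r²) ≥ 1.282
√(n−2) ≥ 1.282·√(1−0.376996) / 0.614 = 1.282·0.789306 / 0.614 = 1.6480
n−2 ≥ 2.7159  ⇒  n ≥ 4.7159
Smallest integer n = 5

5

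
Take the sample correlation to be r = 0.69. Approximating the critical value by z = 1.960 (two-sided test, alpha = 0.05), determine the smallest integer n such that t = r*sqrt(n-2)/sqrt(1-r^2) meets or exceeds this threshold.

Need r·√(n−2)/√(1−r²) ≥ 1.960
√(n−2) ≥ 1.960·√(1−0.4761) / 0.69 = 1.960·0.723809 / 0.69 = 2.0560
n−2 ≥ 4.2271  ⇒  n ≥ 6.2271
Smallest integer n = 7

7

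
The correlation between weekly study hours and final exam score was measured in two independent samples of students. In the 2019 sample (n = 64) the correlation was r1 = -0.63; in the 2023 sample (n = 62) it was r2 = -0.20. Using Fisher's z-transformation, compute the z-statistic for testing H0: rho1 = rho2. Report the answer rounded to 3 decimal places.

Fisher z-transforms: z1 = atanh(-0.63) = -0.741416, z2 = atanh(-0.20) = -0.202733; difference d = -0.538683
Var(d) = 1/61 + 1/59 = 0.0163934 + 0.0169492 = 0.0333426
z = d/√Var(d) = -0.538683 / √0.0333426 = -0.538683 / 0.182600 = -2.950

-2.950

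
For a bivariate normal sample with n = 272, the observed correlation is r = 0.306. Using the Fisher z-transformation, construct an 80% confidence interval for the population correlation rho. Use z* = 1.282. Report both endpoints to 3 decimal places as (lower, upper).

(0.234, 0.375)

z_r = atanh(0.306) = 0.316126;  SE = 1/√(n−3) = 1/√269 = 0.060971
z-limits: 0.316126 ± 1.282·0.060971 = 0.316126 ± 0.078165 = [0.237961, 0.394291]
ρ-limits: (tanh 0.237961, tanh 0.394291) = (0.234, 0.375)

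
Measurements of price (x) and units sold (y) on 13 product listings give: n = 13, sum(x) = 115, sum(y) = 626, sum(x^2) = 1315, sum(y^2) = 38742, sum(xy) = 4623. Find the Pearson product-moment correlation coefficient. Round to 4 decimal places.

S_xy = nΣxy − ΣxΣy = 13·4623 − 115·626 = 60099 − 71990 = -11891
S_xx = nΣx² − (Σx)² = 13·1315 − 115² = 17095 − 13225 = 3870
S_yy = nΣy² − (Σy)² = 13·38742 − 626² = 503646 − 391876 = 111770
r = S_xy / √(S_xx·S_yy) = -11891 / √(3870·111770) = -11891 / √432549900 = -11891 / 20797.8340 = -0.5717

-0.5717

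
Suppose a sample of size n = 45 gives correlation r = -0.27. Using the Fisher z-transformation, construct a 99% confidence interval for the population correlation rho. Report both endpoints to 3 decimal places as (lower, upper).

z_r = atanh(-0.27) = -0.276864;  SE = 1/√(n−3) = 1/√42 = 0.154303
z-limits: -0.276864 ± 2.576·0.154303 = -0.276864 ± 0.397485 = [-0.674349, 0.120621]
ρ-limits: (tanh -0.674349, tanh 0.120621) = (-0.588, 0.120)

(-0.588, 0.120)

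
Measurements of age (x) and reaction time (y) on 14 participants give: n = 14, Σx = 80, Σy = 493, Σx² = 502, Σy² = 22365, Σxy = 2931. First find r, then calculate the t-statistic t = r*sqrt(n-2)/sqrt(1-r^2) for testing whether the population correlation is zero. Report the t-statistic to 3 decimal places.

Numerator: nΣxy − (Σx)(Σy) = 14·2931 − (80)(493) = 1594
Denominator: √[(nΣx²−(Σx)²)(nΣy²−(Σy)²)]
  nΣx²−(Σx)² = 14·502 − 6400 = 628;  nΣy²−(Σy)² = 14·22365 − 243049 = 70061
  √(628·70061) = √43998308 = 6633.1220
r = 1594 / 6633.1220 = 0.2403
t = r·√(n−2)/√(1−r²) = 0.2403·√12 / √(1−0.057744) = 0.832424 / 0.970699 = 0.858

0.858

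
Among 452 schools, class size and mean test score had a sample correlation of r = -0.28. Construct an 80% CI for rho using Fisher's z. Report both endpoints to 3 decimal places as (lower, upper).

z_r = atanh(-0.28) = -0.287682;  SE = 1/√(n−3) = 1/√449 = 0.047193
z-limits: -0.287682 ± 1.282·0.047193 = -0.287682 ± 0.060501 = [-0.348183, -0.227181]
ρ-limits: (tanh -0.348183, tanh -0.227181) = (-0.335, -0.223)

(-0.335, -0.223)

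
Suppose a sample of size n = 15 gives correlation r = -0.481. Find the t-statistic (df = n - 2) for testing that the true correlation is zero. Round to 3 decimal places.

-1.978

1 − r² = 1 − 0.231361 = 0.768639;  √(1−r²) = 0.876721
√(n−2) = √13 = 3.605551
t = r·√(n−2)/√(1−r²) = -0.481 · 3.605551 / 0.876721 = -1.978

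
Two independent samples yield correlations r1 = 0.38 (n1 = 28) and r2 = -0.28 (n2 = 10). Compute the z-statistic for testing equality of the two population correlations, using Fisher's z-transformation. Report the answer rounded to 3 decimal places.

Fisher z-transforms: z1 = atanh(0.38) = 0.400060, z2 = atanh(-0.28) = -0.287682; difference d = 0.687742
Var(d) = 1/25 + 1/7 = 0.0400000 + 0.1428571 = 0.1828571
z = d/√Var(d) = 0.687742 / √0.1828571 = 0.687742 / 0.427618 = 1.608

1.608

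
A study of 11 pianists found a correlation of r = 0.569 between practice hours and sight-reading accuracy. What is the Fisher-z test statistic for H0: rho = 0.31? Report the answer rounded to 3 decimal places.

0.921

z_r = atanh(0.569) = 0.646043,  z_0 = atanh(0.31) = 0.320545
SE = 1/√(n−3) = 1/√8 = 0.353553
z = (z_r − z_0)/SE = (0.646043 − 0.320545) / 0.353553 = 0.325498 / 0.353553 = 0.921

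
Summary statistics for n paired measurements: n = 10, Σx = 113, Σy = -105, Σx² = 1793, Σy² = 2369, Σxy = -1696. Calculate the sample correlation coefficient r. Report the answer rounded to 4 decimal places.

S_xy = nΣxy − ΣxΣy = 10·(-1696) − 113·(-105) = -16960 − (-11865) = -5095
S_xx = nΣx² − (Σx)² = 10·1793 − 113² = 17930 − 12769 = 5161
S_yy = nΣy² − (Σy)² = 10·2369 − (-105)² = 23690 − 11025 = 12665
r = S_xy / √(S_xx·S_yy) = -5095 / √(5161·12665) = -5095 / √65364065 = -5095 / 8084.8046 = -0.6302

-0.6302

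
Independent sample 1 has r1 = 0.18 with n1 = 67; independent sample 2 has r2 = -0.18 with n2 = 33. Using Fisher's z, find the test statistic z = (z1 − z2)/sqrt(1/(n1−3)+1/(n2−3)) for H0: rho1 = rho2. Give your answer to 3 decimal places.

1.645

Fisher z-transforms: z1 = atanh(0.18) = 0.181983, z2 = atanh(-0.18) = -0.181983; difference d = 0.363966
Var(d) = 1/64 + 1/30 = 0.0156250 + 0.0333333 = 0.0489583
z = d/√Var(d) = 0.363966 / √0.0489583 = 0.363966 / 0.221265 = 1.645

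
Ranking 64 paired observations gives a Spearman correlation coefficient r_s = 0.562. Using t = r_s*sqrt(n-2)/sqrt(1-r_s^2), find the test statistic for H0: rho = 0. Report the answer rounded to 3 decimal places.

5.350

1 − r_s² = 1 − 0.315844 = 0.684156;  √(1−r_s²) = 0.827137
√(n−2) = √62 = 7.874008
t = r_s·√(n−2)/√(1−r_s²) = 0.562 · 7.874008 / 0.827137 = 5.350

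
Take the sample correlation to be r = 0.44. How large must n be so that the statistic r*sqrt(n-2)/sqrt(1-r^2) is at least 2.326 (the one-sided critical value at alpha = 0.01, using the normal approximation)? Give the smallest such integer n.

Need r·√(n−2)/√(1−r²) ≥ 2.326
√(n−2) ≥ 2.326·√(1−0.1936) / 0.44 = 2.326·0.897998 / 0.44 = 4.7471
n−2 ≥ 22.5350  ⇒  n ≥ 24.5350
Smallest integer n = 25

25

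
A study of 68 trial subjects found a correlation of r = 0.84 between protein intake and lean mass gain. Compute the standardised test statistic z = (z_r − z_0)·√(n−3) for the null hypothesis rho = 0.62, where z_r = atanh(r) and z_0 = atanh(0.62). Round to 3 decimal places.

4.000

z_r = atanh(0.84) = 1.221174,  z_0 = atanh(0.62) = 0.725005
SE = 1/√(n−3) = 1/√65 = 0.124035
z = (z_r − z_0)/SE = (1.221174 − 0.725005) / 0.124035 = 0.496169 / 0.124035 = 4.000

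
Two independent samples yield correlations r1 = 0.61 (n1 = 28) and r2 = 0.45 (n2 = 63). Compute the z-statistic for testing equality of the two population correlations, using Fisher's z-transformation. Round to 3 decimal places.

Fisher z-transforms: z1 = atanh(0.61) = 0.708921, z2 = atanh(0.45) = 0.484700; difference d = 0.224221
Var(d) = 1/25 + 1/60 = 0.0400000 + 0.0166667 = 0.0566667
z = d/√Var(d) = 0.224221 / √0.0566667 = 0.224221 / 0.238048 = 0.942

0.942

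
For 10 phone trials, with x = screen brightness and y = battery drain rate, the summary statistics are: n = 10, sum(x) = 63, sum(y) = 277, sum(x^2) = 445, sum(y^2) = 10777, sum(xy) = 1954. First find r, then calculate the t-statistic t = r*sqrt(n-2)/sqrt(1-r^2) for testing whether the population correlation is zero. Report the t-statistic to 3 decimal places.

1.818

Numerator: nΣxy − (Σx)(Σy) = 10·1954 − (63)(277) = 2089
Denominator: √[(nΣx²−(Σx)²)(nΣy²−(Σy)²)]
  nΣx²−(Σx)² = 10·445 − 3969 = 481;  nΣy²−(Σy)² = 10·10777 − 76729 = 31041
  √(481·31041) = √14930721 = 3864.0291
r = 2089 / 3864.0291 = 0.5406
t = r·√(n−2)/√(1−r²) = 0.5406·√8 / √(1−0.292248) = 1.529048 / 0.841280 = 1.818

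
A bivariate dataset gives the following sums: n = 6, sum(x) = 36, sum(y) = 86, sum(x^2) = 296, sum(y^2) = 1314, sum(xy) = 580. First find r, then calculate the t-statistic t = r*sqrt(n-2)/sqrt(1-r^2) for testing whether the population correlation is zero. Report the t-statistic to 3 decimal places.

S_xy = nΣxy − ΣxΣy = 6·580 − 36·86 = 3480 − 3096 = 384
S_xx = nΣx² − (Σx)² = 6·296 − 36² = 1776 − 1296 = 480
S_yy = nΣy² − (Σy)² = 6·1314 − 86² = 7884 − 7396 = 488
r = S_xy / √(S_xx·S_yy) = 384 / √(480·488) = 384 / √234240 = 384 / 483.9835 = 0.7934
t = r·√(n−2)/√(1−r²) = 0.7934·√4 / √(1−0.629484) = 1.586800 / 0.608700 = 2.607

2.607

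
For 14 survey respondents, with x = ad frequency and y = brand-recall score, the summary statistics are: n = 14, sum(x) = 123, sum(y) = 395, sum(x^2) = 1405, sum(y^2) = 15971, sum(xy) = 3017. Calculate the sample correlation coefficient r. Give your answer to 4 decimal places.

-0.3623

S_xy = nΣxy − ΣxΣy = 14·3017 − 123·395 = 42238 − 48585 = -6347
S_xx = nΣx² − (Σx)² = 14·1405 − 123² = 19670 − 15129 = 4541
S_yy = nΣy² − (Σy)² = 14·15971 − 395² = 223594 − 156025 = 67569
r = S_xy / √(S_xx·S_yy) = -6347 / √(4541·67569) = -6347 / √306830829 = -6347 / 17516.5873 = -0.3623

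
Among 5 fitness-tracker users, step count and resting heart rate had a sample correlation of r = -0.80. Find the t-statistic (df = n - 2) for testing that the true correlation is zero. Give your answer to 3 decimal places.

-2.309

t = r·√(n−2) / √(1−r²) with r = -0.80, n = 5
  = -0.80·√3 / √(1 − 0.6400)
  = -0.80·1.732051 / 0.600000
  = -1.385641 / 0.600000 = -2.309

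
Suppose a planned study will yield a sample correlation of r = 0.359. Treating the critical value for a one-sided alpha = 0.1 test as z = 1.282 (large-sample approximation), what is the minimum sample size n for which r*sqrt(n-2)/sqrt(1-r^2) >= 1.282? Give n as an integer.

14

r√(n−2)/√(1−r²) ≥ 1.282  ⇔  n−2 ≥ (1.282)²·(1−r²)/r²
(1−r²)/r² = (1−0.128881)/0.128881 = 6.7591
n ≥ 2 + 1.643524·6.7591 = 2 + 11.1087 = 13.1087
⌈13.1087⌉ = 14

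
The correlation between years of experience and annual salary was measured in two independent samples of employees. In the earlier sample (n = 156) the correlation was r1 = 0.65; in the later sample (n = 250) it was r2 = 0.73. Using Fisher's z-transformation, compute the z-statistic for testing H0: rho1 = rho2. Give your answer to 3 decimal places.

-1.491

Fisher z-transforms: z1 = atanh(0.65) = 0.775299, z2 = atanh(0.73) = 0.928727; difference d = -0.153428
Var(d) = 1/153 + 1/247 = 0.0065359 + 0.0040486 = 0.0105845
z = d/√Var(d) = -0.153428 / √0.0105845 = -0.153428 / 0.102881 = -1.491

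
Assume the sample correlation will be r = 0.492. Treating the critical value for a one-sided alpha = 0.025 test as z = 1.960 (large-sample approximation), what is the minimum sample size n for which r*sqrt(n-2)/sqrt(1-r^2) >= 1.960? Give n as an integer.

15

Need r·√(n−2)/√(1−r²) ≥ 1.960
√(n−2) ≥ 1.960·√(1−0.242064) / 0.492 = 1.960·0.870595 / 0.492 = 3.4682
n−2 ≥ 12.0284  ⇒  n ≥ 14.0284
Smallest integer n = 15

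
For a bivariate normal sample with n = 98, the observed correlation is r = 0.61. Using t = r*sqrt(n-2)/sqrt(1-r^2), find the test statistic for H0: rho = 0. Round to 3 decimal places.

7.543

1 − r² = 1 − 0.3721 = 0.6279;  √(1−r²) = 0.792401
√(n−2) = √96 = 9.797959
t = r·√(n−2)/√(1−r²) = 0.61 · 9.797959 / 0.792401 = 7.543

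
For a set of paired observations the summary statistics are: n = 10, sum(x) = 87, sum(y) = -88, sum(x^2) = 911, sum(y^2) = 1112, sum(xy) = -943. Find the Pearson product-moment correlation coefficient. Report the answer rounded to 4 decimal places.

-0.7778

S_xy = nΣxy − ΣxΣy = 10·(-943) − 87·(-88) = -9430 − (-7656) = -1774
S_xx = nΣx² − (Σx)² = 10·911 − 87² = 9110 − 7569 = 1541
S_yy = nΣy² − (Σy)² = 10·1112 − (-88)² = 11120 − 7744 = 3376
r = S_xy / √(S_xx·S_yy) = -1774 / √(1541·3376) = -1774 / √5202416 = -1774 / 2280.8805 = -0.7778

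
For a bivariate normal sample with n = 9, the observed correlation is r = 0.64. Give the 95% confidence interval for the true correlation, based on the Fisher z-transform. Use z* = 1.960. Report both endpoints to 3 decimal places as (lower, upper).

Fisher z: z_r = atanh(r) = ½·ln((1+0.64)/(1−0.64)) = 0.758174
SE(z) = 1/√(n−3) = 1/√6 = 0.408248
95% ⇒ z* = 1.960; margin = 1.960·0.408248 = 0.800166
CI on z-scale: (-0.041992, 1.558340)
Back-transform: tanh(-0.041992) = -0.041967, tanh(1.558340) = 0.915151

(-0.042, 0.915)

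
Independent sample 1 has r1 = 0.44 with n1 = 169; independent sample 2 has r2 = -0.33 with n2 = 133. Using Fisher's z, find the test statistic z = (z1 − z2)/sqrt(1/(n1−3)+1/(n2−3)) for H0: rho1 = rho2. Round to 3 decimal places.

Fisher z-transforms: z1 = atanh(0.44) = 0.472231, z2 = atanh(-0.33) = -0.342828; difference d = 0.815059
Var(d) = 1/166 + 1/130 = 0.0060241 + 0.0076923 = 0.0137164
z = d/√Var(d) = 0.815059 / √0.0137164 = 0.815059 / 0.117117 = 6.959

6.959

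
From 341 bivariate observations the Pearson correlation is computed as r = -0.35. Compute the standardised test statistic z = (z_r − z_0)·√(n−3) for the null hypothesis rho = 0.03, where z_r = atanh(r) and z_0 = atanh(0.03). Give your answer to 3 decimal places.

z_r = atanh(-0.35) = -0.365444,  z_0 = atanh(0.03) = 0.030009
SE = 1/√(n−3) = 1/√338 = 0.054393
z = (z_r − z_0)/SE = (-0.365444 − 0.030009) / 0.054393 = -0.395453 / 0.054393 = -7.270

-7.270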